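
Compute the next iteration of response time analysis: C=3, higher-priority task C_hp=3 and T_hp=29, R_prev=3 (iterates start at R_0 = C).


R_next = C + ceil(R_prev / T_hp) * C_hp
ceil(3 / 29) = ceil(0.1034) = 1
Interference = 1 * 3 = 3
R_next = 3 + 3 = 6

6


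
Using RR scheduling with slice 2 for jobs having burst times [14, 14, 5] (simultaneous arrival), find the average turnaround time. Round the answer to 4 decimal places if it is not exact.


Time quantum = 2
Execution trace:
  J1 runs 2 units, time = 2
  J2 runs 2 units, time = 4
  J3 runs 2 units, time = 6
  J1 runs 2 units, time = 8
  J2 runs 2 units, time = 10
  J3 runs 2 units, time = 12
  J1 runs 2 units, time = 14
  J2 runs 2 units, time = 16
  J3 runs 1 units, time = 17
  J1 runs 2 units, time = 19
  J2 runs 2 units, time = 21
  J1 runs 2 units, time = 23
  J2 runs 2 units, time = 25
  J1 runs 2 units, time = 27
  J2 runs 2 units, time = 29
  J1 runs 2 units, time = 31
  J2 runs 2 units, time = 33
Finish times: [31, 33, 17]
Average turnaround = 81/3 = 27.0

27.0


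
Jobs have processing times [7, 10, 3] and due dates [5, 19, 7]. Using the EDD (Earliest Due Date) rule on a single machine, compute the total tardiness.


Sort by due date (EDD order): [(7, 5), (3, 7), (10, 19)]
Compute completion times and tardiness:
  Job 1: p=7, d=5, C=7, tardiness=max(0,7-5)=2
  Job 2: p=3, d=7, C=10, tardiness=max(0,10-7)=3
  Job 3: p=10, d=19, C=20, tardiness=max(0,20-19)=1
Total tardiness = 6

6


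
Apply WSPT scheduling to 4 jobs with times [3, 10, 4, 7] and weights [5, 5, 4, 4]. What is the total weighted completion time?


Compute p/w ratios and sort ascending (WSPT): [(3, 5), (4, 4), (7, 4), (10, 5)]
Compute weighted completion times:
  Job (p=3,w=5): C=3, w*C=5*3=15
  Job (p=4,w=4): C=7, w*C=4*7=28
  Job (p=7,w=4): C=14, w*C=4*14=56
  Job (p=10,w=5): C=24, w*C=5*24=120
Total weighted completion time = 219

219


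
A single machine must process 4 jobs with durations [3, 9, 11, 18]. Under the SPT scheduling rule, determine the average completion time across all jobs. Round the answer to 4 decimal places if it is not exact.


Sort jobs by processing time (SPT order): [3, 9, 11, 18]
Compute completion times sequentially:
  Job 1: processing = 3, completes at 3
  Job 2: processing = 9, completes at 12
  Job 3: processing = 11, completes at 23
  Job 4: processing = 18, completes at 41
Sum of completion times = 79
Average completion time = 79/4 = 19.75

19.75


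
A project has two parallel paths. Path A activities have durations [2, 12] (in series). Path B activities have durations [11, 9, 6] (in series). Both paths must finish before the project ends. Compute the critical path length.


Path A total = 2 + 12 = 14
Path B total = 11 + 9 + 6 = 26
Critical path = longest path = max(14, 26) = 26

26


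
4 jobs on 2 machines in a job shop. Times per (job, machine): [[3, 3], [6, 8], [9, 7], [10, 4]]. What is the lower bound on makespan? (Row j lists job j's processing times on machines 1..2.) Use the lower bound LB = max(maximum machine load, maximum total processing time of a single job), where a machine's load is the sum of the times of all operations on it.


Machine loads:
  Machine 1: 3 + 6 + 9 + 10 = 28
  Machine 2: 3 + 8 + 7 + 4 = 22
Max machine load = 28
Job totals:
  Job 1: 6
  Job 2: 14
  Job 3: 16
  Job 4: 14
Max job total = 16
Lower bound = max(28, 16) = 28

28


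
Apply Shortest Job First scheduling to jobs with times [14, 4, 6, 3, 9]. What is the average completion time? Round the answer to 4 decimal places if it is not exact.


SJF order (ascending): [3, 4, 6, 9, 14]
Completion times:
  Job 1: burst=3, C=3
  Job 2: burst=4, C=7
  Job 3: burst=6, C=13
  Job 4: burst=9, C=22
  Job 5: burst=14, C=36
Average completion = 81/5 = 16.2

16.2


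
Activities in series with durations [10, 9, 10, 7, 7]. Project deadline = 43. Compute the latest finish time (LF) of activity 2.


LF(activity 2) = deadline - sum of successor durations
Successors: activities 3 through 5 with durations [10, 7, 7]
Sum of successor durations = 24
LF = 43 - 24 = 19

19


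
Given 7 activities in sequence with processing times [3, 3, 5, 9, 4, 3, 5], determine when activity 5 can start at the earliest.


Activity 5 starts after activities 1 through 4 complete.
Predecessor durations: [3, 3, 5, 9]
ES = 3 + 3 + 5 + 9 = 20

20


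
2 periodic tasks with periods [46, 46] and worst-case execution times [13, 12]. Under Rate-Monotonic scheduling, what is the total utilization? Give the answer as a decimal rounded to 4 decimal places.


Compute individual utilizations (exact fractions):
  Task 1: C/T = 13/46 (approx. 0.2826)
  Task 2: C/T = 12/46 = 6/23 (approx. 0.2609)
Total utilization U = 13/46 + 6/23 = 25/46
Rounded to 4 decimal places: U = 0.5435
RM (Liu & Layland) bound for 2 tasks = 0.828427; compare with U = 25/46 (approx. 0.543478)
U <= bound, so schedulable by RM sufficient condition.

0.5435


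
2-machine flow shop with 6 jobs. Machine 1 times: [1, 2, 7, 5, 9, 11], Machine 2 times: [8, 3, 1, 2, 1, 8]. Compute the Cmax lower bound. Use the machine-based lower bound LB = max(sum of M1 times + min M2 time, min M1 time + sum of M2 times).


LB1 = sum(M1 times) + min(M2 times) = 35 + 1 = 36
LB2 = min(M1 times) + sum(M2 times) = 1 + 23 = 24
Lower bound = max(LB1, LB2) = max(36, 24) = 36

36


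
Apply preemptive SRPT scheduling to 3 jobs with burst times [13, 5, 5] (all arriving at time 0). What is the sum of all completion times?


Since all jobs arrive at t=0, SRPT equals SPT ordering.
SPT order: [5, 5, 13]
Completion times:
  Job 1: p=5, C=5
  Job 2: p=5, C=10
  Job 3: p=13, C=23
Total completion time = 5 + 10 + 23 = 38

38


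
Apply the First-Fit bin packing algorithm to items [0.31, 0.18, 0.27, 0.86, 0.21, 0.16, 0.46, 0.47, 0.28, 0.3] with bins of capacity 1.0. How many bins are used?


Place items sequentially using First-Fit:
  Item 0.31 -> new Bin 1
  Item 0.18 -> Bin 1 (now 0.49)
  Item 0.27 -> Bin 1 (now 0.76)
  Item 0.86 -> new Bin 2
  Item 0.21 -> Bin 1 (now 0.97)
  Item 0.16 -> new Bin 3
  Item 0.46 -> Bin 3 (now 0.62)
  Item 0.47 -> new Bin 4
  Item 0.28 -> Bin 3 (now 0.9)
  Item 0.3 -> Bin 4 (now 0.77)
Total bins used = 4

4


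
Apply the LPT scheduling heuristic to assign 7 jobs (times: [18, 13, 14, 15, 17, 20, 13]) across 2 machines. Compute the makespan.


Sort jobs in decreasing order (LPT): [20, 18, 17, 15, 14, 13, 13]
Assign each job to the least loaded machine:
  Machine 1: jobs [20, 15, 14], load = 49
  Machine 2: jobs [18, 17, 13, 13], load = 61
Makespan = max load = 61

61


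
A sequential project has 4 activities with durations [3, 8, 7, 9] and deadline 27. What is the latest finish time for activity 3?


LF(activity 3) = deadline - sum of successor durations
Successors: activities 4 through 4 with durations [9]
Sum of successor durations = 9
LF = 27 - 9 = 18

18


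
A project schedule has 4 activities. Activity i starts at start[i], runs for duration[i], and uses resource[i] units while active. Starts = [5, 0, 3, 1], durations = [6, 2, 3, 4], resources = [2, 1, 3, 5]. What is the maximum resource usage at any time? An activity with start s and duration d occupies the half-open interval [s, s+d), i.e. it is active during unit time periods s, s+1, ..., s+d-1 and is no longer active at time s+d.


Each activity i is active on [start_i, start_i + duration_i).
Compute total resource usage per time slot:
  t=0: active resources = [1], total = 1
  t=1: active resources = [1, 5], total = 6
  t=2: active resources = [5], total = 5
  t=3: active resources = [3, 5], total = 8
  t=4: active resources = [3, 5], total = 8
  t=5: active resources = [2, 3], total = 5
  t=6: active resources = [2], total = 2
  t=7: active resources = [2], total = 2
  t=8: active resources = [2], total = 2
  t=9: active resources = [2], total = 2
  t=10: active resources = [2], total = 2
Peak resource demand = 8

8


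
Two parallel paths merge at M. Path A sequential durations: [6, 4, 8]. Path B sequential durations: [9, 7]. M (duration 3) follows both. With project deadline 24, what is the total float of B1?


Forward pass: ES(B1) = sum of predecessors on chain B = 0
EF = ES + duration = 0 + 9 = 9
Backward pass: LF(M) = deadline = 24; LS(M) = 24 - 3 = 21
LF(B1) = LS(M) - sum(successors on chain B) = 21 - 7 = 14
LS = LF - duration = 14 - 9 = 5
Total float = LS - ES = 5 - 0 = 5

5


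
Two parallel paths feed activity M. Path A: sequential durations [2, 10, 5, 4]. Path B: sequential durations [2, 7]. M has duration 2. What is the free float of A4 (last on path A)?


ES(A4) = sum of predecessors on chain A = 17
EF(A4) = ES + duration = 17 + 4 = 21
Successor of A4 is M. ES(M) = max(sum(A), sum(B)) = max(21, 9) = 21
Free float = ES(successor) - EF(current) = 21 - 21 = 0

0


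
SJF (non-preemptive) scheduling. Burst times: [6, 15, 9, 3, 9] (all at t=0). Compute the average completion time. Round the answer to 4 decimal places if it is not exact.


SJF order (ascending): [3, 6, 9, 9, 15]
Completion times:
  Job 1: burst=3, C=3
  Job 2: burst=6, C=9
  Job 3: burst=9, C=18
  Job 4: burst=9, C=27
  Job 5: burst=15, C=42
Average completion = 99/5 = 19.8

19.8


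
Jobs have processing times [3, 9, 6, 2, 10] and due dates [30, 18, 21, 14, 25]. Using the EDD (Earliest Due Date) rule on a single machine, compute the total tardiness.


Sort by due date (EDD order): [(2, 14), (9, 18), (6, 21), (10, 25), (3, 30)]
Compute completion times and tardiness:
  Job 1: p=2, d=14, C=2, tardiness=max(0,2-14)=0
  Job 2: p=9, d=18, C=11, tardiness=max(0,11-18)=0
  Job 3: p=6, d=21, C=17, tardiness=max(0,17-21)=0
  Job 4: p=10, d=25, C=27, tardiness=max(0,27-25)=2
  Job 5: p=3, d=30, C=30, tardiness=max(0,30-30)=0
Total tardiness = 2

2


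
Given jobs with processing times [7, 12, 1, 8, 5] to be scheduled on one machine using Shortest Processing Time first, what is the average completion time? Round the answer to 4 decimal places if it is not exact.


Sort jobs by processing time (SPT order): [1, 5, 7, 8, 12]
Compute completion times sequentially:
  Job 1: processing = 1, completes at 1
  Job 2: processing = 5, completes at 6
  Job 3: processing = 7, completes at 13
  Job 4: processing = 8, completes at 21
  Job 5: processing = 12, completes at 33
Sum of completion times = 74
Average completion time = 74/5 = 14.8

14.8


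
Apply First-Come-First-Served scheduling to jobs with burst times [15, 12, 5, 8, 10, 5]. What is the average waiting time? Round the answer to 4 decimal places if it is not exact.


FCFS order (as given): [15, 12, 5, 8, 10, 5]
Waiting times:
  Job 1: wait = 0
  Job 2: wait = 15
  Job 3: wait = 27
  Job 4: wait = 32
  Job 5: wait = 40
  Job 6: wait = 50
Sum of waiting times = 164
Average waiting time = 164/6 = 27.3333

27.3333


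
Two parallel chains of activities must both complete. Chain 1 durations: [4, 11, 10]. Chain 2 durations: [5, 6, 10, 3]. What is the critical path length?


Path A total = 4 + 11 + 10 = 25
Path B total = 5 + 6 + 10 + 3 = 24
Critical path = longest path = max(25, 24) = 25

25


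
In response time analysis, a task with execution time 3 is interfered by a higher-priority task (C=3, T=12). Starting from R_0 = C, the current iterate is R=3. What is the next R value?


R_next = C + ceil(R_prev / T_hp) * C_hp
ceil(3 / 12) = ceil(0.25) = 1
Interference = 1 * 3 = 3
R_next = 3 + 3 = 6

6


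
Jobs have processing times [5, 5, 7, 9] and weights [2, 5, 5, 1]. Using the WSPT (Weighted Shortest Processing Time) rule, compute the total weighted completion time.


Compute p/w ratios and sort ascending (WSPT): [(5, 5), (7, 5), (5, 2), (9, 1)]
Compute weighted completion times:
  Job (p=5,w=5): C=5, w*C=5*5=25
  Job (p=7,w=5): C=12, w*C=5*12=60
  Job (p=5,w=2): C=17, w*C=2*17=34
  Job (p=9,w=1): C=26, w*C=1*26=26
Total weighted completion time = 145

145


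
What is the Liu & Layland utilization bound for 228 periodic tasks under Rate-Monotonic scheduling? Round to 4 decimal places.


Compute 2^(1/228) = 1.0030447451
Subtract 1: 1.0030447451 - 1 = 0.0030447451
Multiply by n: 228 * 0.0030447451 = 0.6942018828
Round to 4 dp: 0.6942

0.6942


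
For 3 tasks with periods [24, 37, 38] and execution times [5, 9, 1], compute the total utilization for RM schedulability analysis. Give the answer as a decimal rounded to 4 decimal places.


Compute individual utilizations (exact fractions):
  Task 1: C/T = 5/24 (approx. 0.2083)
  Task 2: C/T = 9/37 (approx. 0.2432)
  Task 3: C/T = 1/38 (approx. 0.0263)
Total utilization U = 5/24 + 9/37 + 1/38 = 8063/16872
Rounded to 4 decimal places: U = 0.4779
RM (Liu & Layland) bound for 3 tasks = 0.779763; compare with U = 8063/16872 (approx. 0.477892)
U <= bound, so schedulable by RM sufficient condition.

0.4779


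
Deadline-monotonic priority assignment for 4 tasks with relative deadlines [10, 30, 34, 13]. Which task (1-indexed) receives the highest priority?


Sort tasks by relative deadline (ascending):
  Task 1: deadline = 10
  Task 4: deadline = 13
  Task 2: deadline = 30
  Task 3: deadline = 34
Priority order (highest first): [1, 4, 2, 3]
Highest priority task = 1

1


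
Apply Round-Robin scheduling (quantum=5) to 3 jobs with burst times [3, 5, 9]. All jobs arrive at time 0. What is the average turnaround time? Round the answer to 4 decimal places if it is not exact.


Time quantum = 5
Execution trace:
  J1 runs 3 units, time = 3
  J2 runs 5 units, time = 8
  J3 runs 5 units, time = 13
  J3 runs 4 units, time = 17
Finish times: [3, 8, 17]
Average turnaround = 28/3 = 9.3333

9.3333


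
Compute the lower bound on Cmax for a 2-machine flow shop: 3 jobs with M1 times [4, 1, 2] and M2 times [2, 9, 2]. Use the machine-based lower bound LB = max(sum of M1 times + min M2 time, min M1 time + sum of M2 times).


LB1 = sum(M1 times) + min(M2 times) = 7 + 2 = 9
LB2 = min(M1 times) + sum(M2 times) = 1 + 13 = 14
Lower bound = max(LB1, LB2) = max(9, 14) = 14

14


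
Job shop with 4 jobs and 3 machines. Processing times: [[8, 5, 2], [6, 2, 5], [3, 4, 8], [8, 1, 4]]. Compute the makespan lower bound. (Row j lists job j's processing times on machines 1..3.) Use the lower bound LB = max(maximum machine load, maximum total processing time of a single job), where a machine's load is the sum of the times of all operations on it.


Machine loads:
  Machine 1: 8 + 6 + 3 + 8 = 25
  Machine 2: 5 + 2 + 4 + 1 = 12
  Machine 3: 2 + 5 + 8 + 4 = 19
Max machine load = 25
Job totals:
  Job 1: 15
  Job 2: 13
  Job 3: 15
  Job 4: 13
Max job total = 15
Lower bound = max(25, 15) = 25

25


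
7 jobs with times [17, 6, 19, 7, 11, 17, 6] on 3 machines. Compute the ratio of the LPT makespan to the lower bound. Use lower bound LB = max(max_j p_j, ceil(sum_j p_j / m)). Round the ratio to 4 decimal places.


LPT order: [19, 17, 17, 11, 7, 6, 6]
Machine loads after assignment: [25, 28, 30]
LPT makespan = 30
Lower bound = max(max_job, ceil(total/3)) = max(19, 28) = 28
Ratio = 30 / 28 = 1.0714

1.0714


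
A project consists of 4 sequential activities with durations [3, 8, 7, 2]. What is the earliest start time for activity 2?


Activity 2 starts after activities 1 through 1 complete.
Predecessor durations: [3]
ES = 3 = 3

3


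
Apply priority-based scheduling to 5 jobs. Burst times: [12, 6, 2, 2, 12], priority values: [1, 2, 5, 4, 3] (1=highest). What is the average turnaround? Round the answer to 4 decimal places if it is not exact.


Sort by priority (ascending = highest first):
Order: [(1, 12), (2, 6), (3, 12), (4, 2), (5, 2)]
Completion times:
  Priority 1, burst=12, C=12
  Priority 2, burst=6, C=18
  Priority 3, burst=12, C=30
  Priority 4, burst=2, C=32
  Priority 5, burst=2, C=34
Average turnaround = 126/5 = 25.2

25.2


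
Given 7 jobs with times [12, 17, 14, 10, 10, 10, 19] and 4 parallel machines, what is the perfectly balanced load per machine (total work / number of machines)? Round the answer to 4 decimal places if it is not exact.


Total processing time = 12 + 17 + 14 + 10 + 10 + 10 + 19 = 92
Number of machines = 4
Ideal balanced load = 92 / 4 = 23.0

23.0


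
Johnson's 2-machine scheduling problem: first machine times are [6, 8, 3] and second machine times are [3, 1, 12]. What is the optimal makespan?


Apply Johnson's rule:
  Group 1 (a <= b): [(3, 3, 12)]
  Group 2 (a > b): [(1, 6, 3), (2, 8, 1)]
Optimal job order: [3, 1, 2]
Schedule:
  Job 3: M1 done at 3, M2 done at 15
  Job 1: M1 done at 9, M2 done at 18
  Job 2: M1 done at 17, M2 done at 19
Makespan = 19

19


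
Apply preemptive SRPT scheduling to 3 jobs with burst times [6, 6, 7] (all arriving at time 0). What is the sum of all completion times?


Since all jobs arrive at t=0, SRPT equals SPT ordering.
SPT order: [6, 6, 7]
Completion times:
  Job 1: p=6, C=6
  Job 2: p=6, C=12
  Job 3: p=7, C=19
Total completion time = 6 + 12 + 19 = 37

37


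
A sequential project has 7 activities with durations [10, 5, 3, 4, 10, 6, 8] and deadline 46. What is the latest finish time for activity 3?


LF(activity 3) = deadline - sum of successor durations
Successors: activities 4 through 7 with durations [4, 10, 6, 8]
Sum of successor durations = 28
LF = 46 - 28 = 18

18


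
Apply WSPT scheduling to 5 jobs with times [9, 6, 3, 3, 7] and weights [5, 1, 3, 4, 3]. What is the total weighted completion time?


Compute p/w ratios and sort ascending (WSPT): [(3, 4), (3, 3), (9, 5), (7, 3), (6, 1)]
Compute weighted completion times:
  Job (p=3,w=4): C=3, w*C=4*3=12
  Job (p=3,w=3): C=6, w*C=3*6=18
  Job (p=9,w=5): C=15, w*C=5*15=75
  Job (p=7,w=3): C=22, w*C=3*22=66
  Job (p=6,w=1): C=28, w*C=1*28=28
Total weighted completion time = 199

199


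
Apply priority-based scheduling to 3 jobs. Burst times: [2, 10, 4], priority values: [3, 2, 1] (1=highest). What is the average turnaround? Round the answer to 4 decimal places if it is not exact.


Sort by priority (ascending = highest first):
Order: [(1, 4), (2, 10), (3, 2)]
Completion times:
  Priority 1, burst=4, C=4
  Priority 2, burst=10, C=14
  Priority 3, burst=2, C=16
Average turnaround = 34/3 = 11.3333

11.3333


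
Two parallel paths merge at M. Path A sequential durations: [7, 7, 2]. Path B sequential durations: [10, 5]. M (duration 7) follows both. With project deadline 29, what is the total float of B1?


Forward pass: ES(B1) = sum of predecessors on chain B = 0
EF = ES + duration = 0 + 10 = 10
Backward pass: LF(M) = deadline = 29; LS(M) = 29 - 7 = 22
LF(B1) = LS(M) - sum(successors on chain B) = 22 - 5 = 17
LS = LF - duration = 17 - 10 = 7
Total float = LS - ES = 7 - 0 = 7

7


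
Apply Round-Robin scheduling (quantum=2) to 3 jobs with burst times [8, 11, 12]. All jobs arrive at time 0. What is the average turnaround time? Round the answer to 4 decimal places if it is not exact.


Time quantum = 2
Execution trace:
  J1 runs 2 units, time = 2
  J2 runs 2 units, time = 4
  J3 runs 2 units, time = 6
  J1 runs 2 units, time = 8
  J2 runs 2 units, time = 10
  J3 runs 2 units, time = 12
  J1 runs 2 units, time = 14
  J2 runs 2 units, time = 16
  J3 runs 2 units, time = 18
  J1 runs 2 units, time = 20
  J2 runs 2 units, time = 22
  J3 runs 2 units, time = 24
  J2 runs 2 units, time = 26
  J3 runs 2 units, time = 28
  J2 runs 1 units, time = 29
  J3 runs 2 units, time = 31
Finish times: [20, 29, 31]
Average turnaround = 80/3 = 26.6667

26.6667


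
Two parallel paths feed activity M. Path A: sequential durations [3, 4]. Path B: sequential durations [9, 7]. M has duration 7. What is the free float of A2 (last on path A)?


ES(A2) = sum of predecessors on chain A = 3
EF(A2) = ES + duration = 3 + 4 = 7
Successor of A2 is M. ES(M) = max(sum(A), sum(B)) = max(7, 16) = 16
Free float = ES(successor) - EF(current) = 16 - 7 = 9

9


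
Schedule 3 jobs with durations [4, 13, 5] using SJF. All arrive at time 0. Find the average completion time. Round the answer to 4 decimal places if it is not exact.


SJF order (ascending): [4, 5, 13]
Completion times:
  Job 1: burst=4, C=4
  Job 2: burst=5, C=9
  Job 3: burst=13, C=22
Average completion = 35/3 = 11.6667

11.6667


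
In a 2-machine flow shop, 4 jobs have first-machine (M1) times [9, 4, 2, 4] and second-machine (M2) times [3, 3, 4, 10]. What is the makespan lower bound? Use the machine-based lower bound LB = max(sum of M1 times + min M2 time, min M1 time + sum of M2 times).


LB1 = sum(M1 times) + min(M2 times) = 19 + 3 = 22
LB2 = min(M1 times) + sum(M2 times) = 2 + 20 = 22
Lower bound = max(LB1, LB2) = max(22, 22) = 22

22


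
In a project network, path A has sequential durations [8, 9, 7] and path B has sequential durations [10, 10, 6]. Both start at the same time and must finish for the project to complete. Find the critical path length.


Path A total = 8 + 9 + 7 = 24
Path B total = 10 + 10 + 6 = 26
Critical path = longest path = max(24, 26) = 26

26


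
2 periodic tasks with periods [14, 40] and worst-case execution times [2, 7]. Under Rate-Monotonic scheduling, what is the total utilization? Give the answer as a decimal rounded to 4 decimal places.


Compute individual utilizations (exact fractions):
  Task 1: C/T = 2/14 = 1/7 (approx. 0.1429)
  Task 2: C/T = 7/40 (approx. 0.175)
Total utilization U = 1/7 + 7/40 = 89/280
Rounded to 4 decimal places: U = 0.3179
RM (Liu & Layland) bound for 2 tasks = 0.828427; compare with U = 89/280 (approx. 0.317857)
U <= bound, so schedulable by RM sufficient condition.

0.3179


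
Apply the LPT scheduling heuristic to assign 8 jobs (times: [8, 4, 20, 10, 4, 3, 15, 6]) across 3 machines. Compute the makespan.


Sort jobs in decreasing order (LPT): [20, 15, 10, 8, 6, 4, 4, 3]
Assign each job to the least loaded machine:
  Machine 1: jobs [20, 4], load = 24
  Machine 2: jobs [15, 6, 3], load = 24
  Machine 3: jobs [10, 8, 4], load = 22
Makespan = max load = 24

24


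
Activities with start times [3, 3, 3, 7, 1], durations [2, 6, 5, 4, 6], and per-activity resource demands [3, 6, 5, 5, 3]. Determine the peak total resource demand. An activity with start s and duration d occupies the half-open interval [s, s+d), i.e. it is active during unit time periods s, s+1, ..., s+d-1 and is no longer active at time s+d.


Each activity i is active on [start_i, start_i + duration_i).
Compute total resource usage per time slot:
  t=0: active resources = [], total = 0
  t=1: active resources = [3], total = 3
  t=2: active resources = [3], total = 3
  t=3: active resources = [3, 6, 5, 3], total = 17
  t=4: active resources = [3, 6, 5, 3], total = 17
  t=5: active resources = [6, 5, 3], total = 14
  t=6: active resources = [6, 5, 3], total = 14
  t=7: active resources = [6, 5, 5], total = 16
  t=8: active resources = [6, 5], total = 11
  t=9: active resources = [5], total = 5
  t=10: active resources = [5], total = 5
Peak resource demand = 17

17


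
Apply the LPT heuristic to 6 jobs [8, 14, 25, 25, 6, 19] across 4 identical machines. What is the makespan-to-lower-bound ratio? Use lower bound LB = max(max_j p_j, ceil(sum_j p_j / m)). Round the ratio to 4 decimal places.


LPT order: [25, 25, 19, 14, 8, 6]
Machine loads after assignment: [25, 25, 25, 22]
LPT makespan = 25
Lower bound = max(max_job, ceil(total/4)) = max(25, 25) = 25
Ratio = 25 / 25 = 1.0

1.0


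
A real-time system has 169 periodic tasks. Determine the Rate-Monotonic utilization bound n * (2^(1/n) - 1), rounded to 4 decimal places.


Compute 2^(1/169) = 1.0041098851
Subtract 1: 1.0041098851 - 1 = 0.0041098851
Multiply by n: 169 * 0.0041098851 = 0.6945705819
Round to 4 dp: 0.6946

0.6946


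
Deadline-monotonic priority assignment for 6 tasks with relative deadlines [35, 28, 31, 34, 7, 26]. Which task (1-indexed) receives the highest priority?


Sort tasks by relative deadline (ascending):
  Task 5: deadline = 7
  Task 6: deadline = 26
  Task 2: deadline = 28
  Task 3: deadline = 31
  Task 4: deadline = 34
  Task 1: deadline = 35
Priority order (highest first): [5, 6, 2, 3, 4, 1]
Highest priority task = 5

5


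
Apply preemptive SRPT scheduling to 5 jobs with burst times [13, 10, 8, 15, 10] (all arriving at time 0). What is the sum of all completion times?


Since all jobs arrive at t=0, SRPT equals SPT ordering.
SPT order: [8, 10, 10, 13, 15]
Completion times:
  Job 1: p=8, C=8
  Job 2: p=10, C=18
  Job 3: p=10, C=28
  Job 4: p=13, C=41
  Job 5: p=15, C=56
Total completion time = 8 + 18 + 28 + 41 + 56 = 151

151


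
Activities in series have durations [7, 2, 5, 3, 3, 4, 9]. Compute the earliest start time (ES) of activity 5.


Activity 5 starts after activities 1 through 4 complete.
Predecessor durations: [7, 2, 5, 3]
ES = 7 + 2 + 5 + 3 = 17

17


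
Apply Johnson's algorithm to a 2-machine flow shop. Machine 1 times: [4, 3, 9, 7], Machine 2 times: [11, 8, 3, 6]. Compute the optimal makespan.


Apply Johnson's rule:
  Group 1 (a <= b): [(2, 3, 8), (1, 4, 11)]
  Group 2 (a > b): [(4, 7, 6), (3, 9, 3)]
Optimal job order: [2, 1, 4, 3]
Schedule:
  Job 2: M1 done at 3, M2 done at 11
  Job 1: M1 done at 7, M2 done at 22
  Job 4: M1 done at 14, M2 done at 28
  Job 3: M1 done at 23, M2 done at 31
Makespan = 31

31


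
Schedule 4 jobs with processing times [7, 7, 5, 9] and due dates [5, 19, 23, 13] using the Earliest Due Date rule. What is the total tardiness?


Sort by due date (EDD order): [(7, 5), (9, 13), (7, 19), (5, 23)]
Compute completion times and tardiness:
  Job 1: p=7, d=5, C=7, tardiness=max(0,7-5)=2
  Job 2: p=9, d=13, C=16, tardiness=max(0,16-13)=3
  Job 3: p=7, d=19, C=23, tardiness=max(0,23-19)=4
  Job 4: p=5, d=23, C=28, tardiness=max(0,28-23)=5
Total tardiness = 14

14


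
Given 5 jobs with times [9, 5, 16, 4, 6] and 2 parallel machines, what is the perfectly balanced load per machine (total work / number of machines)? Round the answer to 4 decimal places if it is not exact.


Total processing time = 9 + 5 + 16 + 4 + 6 = 40
Number of machines = 2
Ideal balanced load = 40 / 2 = 20.0

20.0


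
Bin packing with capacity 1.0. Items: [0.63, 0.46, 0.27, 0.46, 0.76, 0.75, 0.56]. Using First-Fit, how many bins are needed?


Place items sequentially using First-Fit:
  Item 0.63 -> new Bin 1
  Item 0.46 -> new Bin 2
  Item 0.27 -> Bin 1 (now 0.9)
  Item 0.46 -> Bin 2 (now 0.92)
  Item 0.76 -> new Bin 3
  Item 0.75 -> new Bin 4
  Item 0.56 -> new Bin 5
Total bins used = 5

5


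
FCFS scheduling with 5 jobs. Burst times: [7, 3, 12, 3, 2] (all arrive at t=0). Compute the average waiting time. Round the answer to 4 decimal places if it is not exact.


FCFS order (as given): [7, 3, 12, 3, 2]
Waiting times:
  Job 1: wait = 0
  Job 2: wait = 7
  Job 3: wait = 10
  Job 4: wait = 22
  Job 5: wait = 25
Sum of waiting times = 64
Average waiting time = 64/5 = 12.8

12.8


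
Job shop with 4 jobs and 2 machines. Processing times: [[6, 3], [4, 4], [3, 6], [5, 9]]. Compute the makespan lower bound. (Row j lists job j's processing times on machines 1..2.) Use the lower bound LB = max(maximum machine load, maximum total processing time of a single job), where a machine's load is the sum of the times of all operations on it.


Machine loads:
  Machine 1: 6 + 4 + 3 + 5 = 18
  Machine 2: 3 + 4 + 6 + 9 = 22
Max machine load = 22
Job totals:
  Job 1: 9
  Job 2: 8
  Job 3: 9
  Job 4: 14
Max job total = 14
Lower bound = max(22, 14) = 22

22


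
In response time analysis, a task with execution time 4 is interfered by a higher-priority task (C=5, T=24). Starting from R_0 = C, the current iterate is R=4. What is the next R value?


R_next = C + ceil(R_prev / T_hp) * C_hp
ceil(4 / 24) = ceil(0.1667) = 1
Interference = 1 * 5 = 5
R_next = 4 + 5 = 9

9


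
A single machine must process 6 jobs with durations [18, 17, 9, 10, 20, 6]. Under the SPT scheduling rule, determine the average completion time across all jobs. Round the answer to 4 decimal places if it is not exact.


Sort jobs by processing time (SPT order): [6, 9, 10, 17, 18, 20]
Compute completion times sequentially:
  Job 1: processing = 6, completes at 6
  Job 2: processing = 9, completes at 15
  Job 3: processing = 10, completes at 25
  Job 4: processing = 17, completes at 42
  Job 5: processing = 18, completes at 60
  Job 6: processing = 20, completes at 80
Sum of completion times = 228
Average completion time = 228/6 = 38.0

38.0


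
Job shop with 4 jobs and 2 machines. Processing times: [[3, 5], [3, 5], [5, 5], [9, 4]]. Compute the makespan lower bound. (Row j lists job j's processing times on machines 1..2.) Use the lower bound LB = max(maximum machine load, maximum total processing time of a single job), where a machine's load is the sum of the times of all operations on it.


Machine loads:
  Machine 1: 3 + 3 + 5 + 9 = 20
  Machine 2: 5 + 5 + 5 + 4 = 19
Max machine load = 20
Job totals:
  Job 1: 8
  Job 2: 8
  Job 3: 10
  Job 4: 13
Max job total = 13
Lower bound = max(20, 13) = 20

20


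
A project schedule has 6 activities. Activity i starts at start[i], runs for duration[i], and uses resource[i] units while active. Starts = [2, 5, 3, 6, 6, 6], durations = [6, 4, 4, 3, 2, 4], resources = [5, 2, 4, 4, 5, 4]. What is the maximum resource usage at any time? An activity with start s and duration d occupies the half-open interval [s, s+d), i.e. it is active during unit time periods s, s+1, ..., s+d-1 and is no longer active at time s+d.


Each activity i is active on [start_i, start_i + duration_i).
Compute total resource usage per time slot:
  t=0: active resources = [], total = 0
  t=1: active resources = [], total = 0
  t=2: active resources = [5], total = 5
  t=3: active resources = [5, 4], total = 9
  t=4: active resources = [5, 4], total = 9
  t=5: active resources = [5, 2, 4], total = 11
  t=6: active resources = [5, 2, 4, 4, 5, 4], total = 24
  t=7: active resources = [5, 2, 4, 5, 4], total = 20
  t=8: active resources = [2, 4, 4], total = 10
  t=9: active resources = [4], total = 4
Peak resource demand = 24

24


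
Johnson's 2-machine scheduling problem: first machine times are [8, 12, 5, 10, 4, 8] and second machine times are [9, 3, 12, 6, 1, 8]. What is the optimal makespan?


Apply Johnson's rule:
  Group 1 (a <= b): [(3, 5, 12), (1, 8, 9), (6, 8, 8)]
  Group 2 (a > b): [(4, 10, 6), (2, 12, 3), (5, 4, 1)]
Optimal job order: [3, 1, 6, 4, 2, 5]
Schedule:
  Job 3: M1 done at 5, M2 done at 17
  Job 1: M1 done at 13, M2 done at 26
  Job 6: M1 done at 21, M2 done at 34
  Job 4: M1 done at 31, M2 done at 40
  Job 2: M1 done at 43, M2 done at 46
  Job 5: M1 done at 47, M2 done at 48
Makespan = 48

48


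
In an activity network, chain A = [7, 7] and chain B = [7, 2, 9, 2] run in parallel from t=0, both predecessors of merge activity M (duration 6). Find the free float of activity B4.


ES(B4) = sum of predecessors on chain B = 18
EF(B4) = ES + duration = 18 + 2 = 20
Successor of B4 is M. ES(M) = max(sum(A), sum(B)) = max(14, 20) = 20
Free float = ES(successor) - EF(current) = 20 - 20 = 0

0


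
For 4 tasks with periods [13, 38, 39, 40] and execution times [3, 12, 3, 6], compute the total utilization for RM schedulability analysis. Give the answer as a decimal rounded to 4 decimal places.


Compute individual utilizations (exact fractions):
  Task 1: C/T = 3/13 (approx. 0.2308)
  Task 2: C/T = 12/38 = 6/19 (approx. 0.3158)
  Task 3: C/T = 3/39 = 1/13 (approx. 0.0769)
  Task 4: C/T = 6/40 = 3/20 (approx. 0.15)
Total utilization U = 3/13 + 6/19 + 1/13 + 3/20 = 3821/4940
Rounded to 4 decimal places: U = 0.7735
RM (Liu & Layland) bound for 4 tasks = 0.756828; compare with U = 3821/4940 (approx. 0.773482)
bound < U <= 1, so the RM sufficient condition is not met (inconclusive; an exact test such as response-time analysis is needed).

0.7735


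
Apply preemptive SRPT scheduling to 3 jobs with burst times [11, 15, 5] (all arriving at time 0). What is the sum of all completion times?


Since all jobs arrive at t=0, SRPT equals SPT ordering.
SPT order: [5, 11, 15]
Completion times:
  Job 1: p=5, C=5
  Job 2: p=11, C=16
  Job 3: p=15, C=31
Total completion time = 5 + 16 + 31 = 52

52


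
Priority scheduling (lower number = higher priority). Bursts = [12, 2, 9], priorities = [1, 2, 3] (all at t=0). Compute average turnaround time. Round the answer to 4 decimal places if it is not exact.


Sort by priority (ascending = highest first):
Order: [(1, 12), (2, 2), (3, 9)]
Completion times:
  Priority 1, burst=12, C=12
  Priority 2, burst=2, C=14
  Priority 3, burst=9, C=23
Average turnaround = 49/3 = 16.3333

16.3333


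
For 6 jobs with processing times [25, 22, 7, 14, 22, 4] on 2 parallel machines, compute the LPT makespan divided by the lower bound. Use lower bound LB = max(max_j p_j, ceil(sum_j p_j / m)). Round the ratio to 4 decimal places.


LPT order: [25, 22, 22, 14, 7, 4]
Machine loads after assignment: [46, 48]
LPT makespan = 48
Lower bound = max(max_job, ceil(total/2)) = max(25, 47) = 47
Ratio = 48 / 47 = 1.0213

1.0213


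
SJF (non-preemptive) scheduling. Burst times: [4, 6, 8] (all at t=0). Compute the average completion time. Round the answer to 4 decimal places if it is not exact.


SJF order (ascending): [4, 6, 8]
Completion times:
  Job 1: burst=4, C=4
  Job 2: burst=6, C=10
  Job 3: burst=8, C=18
Average completion = 32/3 = 10.6667

10.6667


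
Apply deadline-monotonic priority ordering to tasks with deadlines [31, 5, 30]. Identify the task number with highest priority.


Sort tasks by relative deadline (ascending):
  Task 2: deadline = 5
  Task 3: deadline = 30
  Task 1: deadline = 31
Priority order (highest first): [2, 3, 1]
Highest priority task = 2

2


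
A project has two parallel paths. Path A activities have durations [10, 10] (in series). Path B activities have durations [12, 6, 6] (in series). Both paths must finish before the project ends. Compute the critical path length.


Path A total = 10 + 10 = 20
Path B total = 12 + 6 + 6 = 24
Critical path = longest path = max(20, 24) = 24

24


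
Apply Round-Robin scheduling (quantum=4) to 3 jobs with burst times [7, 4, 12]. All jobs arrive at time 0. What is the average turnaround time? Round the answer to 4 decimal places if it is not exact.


Time quantum = 4
Execution trace:
  J1 runs 4 units, time = 4
  J2 runs 4 units, time = 8
  J3 runs 4 units, time = 12
  J1 runs 3 units, time = 15
  J3 runs 4 units, time = 19
  J3 runs 4 units, time = 23
Finish times: [15, 8, 23]
Average turnaround = 46/3 = 15.3333

15.3333


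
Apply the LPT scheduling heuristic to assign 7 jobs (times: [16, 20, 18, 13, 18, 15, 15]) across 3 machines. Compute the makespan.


Sort jobs in decreasing order (LPT): [20, 18, 18, 16, 15, 15, 13]
Assign each job to the least loaded machine:
  Machine 1: jobs [20, 15], load = 35
  Machine 2: jobs [18, 16], load = 34
  Machine 3: jobs [18, 15, 13], load = 46
Makespan = max load = 46

46


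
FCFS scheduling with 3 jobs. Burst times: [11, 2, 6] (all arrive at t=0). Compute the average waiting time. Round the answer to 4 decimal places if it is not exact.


FCFS order (as given): [11, 2, 6]
Waiting times:
  Job 1: wait = 0
  Job 2: wait = 11
  Job 3: wait = 13
Sum of waiting times = 24
Average waiting time = 24/3 = 8.0

8.0


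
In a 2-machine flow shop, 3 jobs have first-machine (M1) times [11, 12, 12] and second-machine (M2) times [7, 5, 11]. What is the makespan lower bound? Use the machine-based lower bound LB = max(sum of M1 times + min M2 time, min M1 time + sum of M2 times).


LB1 = sum(M1 times) + min(M2 times) = 35 + 5 = 40
LB2 = min(M1 times) + sum(M2 times) = 11 + 23 = 34
Lower bound = max(LB1, LB2) = max(40, 34) = 40

40


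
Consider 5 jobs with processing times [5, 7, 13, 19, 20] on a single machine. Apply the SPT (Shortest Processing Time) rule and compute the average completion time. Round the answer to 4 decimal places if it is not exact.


Sort jobs by processing time (SPT order): [5, 7, 13, 19, 20]
Compute completion times sequentially:
  Job 1: processing = 5, completes at 5
  Job 2: processing = 7, completes at 12
  Job 3: processing = 13, completes at 25
  Job 4: processing = 19, completes at 44
  Job 5: processing = 20, completes at 64
Sum of completion times = 150
Average completion time = 150/5 = 30.0

30.0


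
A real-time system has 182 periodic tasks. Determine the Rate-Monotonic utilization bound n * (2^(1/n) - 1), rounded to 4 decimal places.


Compute 2^(1/182) = 1.0038157625
Subtract 1: 1.0038157625 - 1 = 0.0038157625
Multiply by n: 182 * 0.0038157625 = 0.6944687750
Round to 4 dp: 0.6945

0.6945


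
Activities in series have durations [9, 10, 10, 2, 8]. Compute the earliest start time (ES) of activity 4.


Activity 4 starts after activities 1 through 3 complete.
Predecessor durations: [9, 10, 10]
ES = 9 + 10 + 10 = 29

29


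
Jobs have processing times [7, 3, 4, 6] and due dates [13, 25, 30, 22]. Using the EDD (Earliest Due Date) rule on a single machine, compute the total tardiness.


Sort by due date (EDD order): [(7, 13), (6, 22), (3, 25), (4, 30)]
Compute completion times and tardiness:
  Job 1: p=7, d=13, C=7, tardiness=max(0,7-13)=0
  Job 2: p=6, d=22, C=13, tardiness=max(0,13-22)=0
  Job 3: p=3, d=25, C=16, tardiness=max(0,16-25)=0
  Job 4: p=4, d=30, C=20, tardiness=max(0,20-30)=0
Total tardiness = 0

0


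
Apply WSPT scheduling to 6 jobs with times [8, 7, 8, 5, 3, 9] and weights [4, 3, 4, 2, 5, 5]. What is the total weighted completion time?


Compute p/w ratios and sort ascending (WSPT): [(3, 5), (9, 5), (8, 4), (8, 4), (7, 3), (5, 2)]
Compute weighted completion times:
  Job (p=3,w=5): C=3, w*C=5*3=15
  Job (p=9,w=5): C=12, w*C=5*12=60
  Job (p=8,w=4): C=20, w*C=4*20=80
  Job (p=8,w=4): C=28, w*C=4*28=112
  Job (p=7,w=3): C=35, w*C=3*35=105
  Job (p=5,w=2): C=40, w*C=2*40=80
Total weighted completion time = 452

452


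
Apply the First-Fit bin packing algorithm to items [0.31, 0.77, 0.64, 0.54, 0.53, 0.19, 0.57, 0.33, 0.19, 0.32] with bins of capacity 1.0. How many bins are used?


Place items sequentially using First-Fit:
  Item 0.31 -> new Bin 1
  Item 0.77 -> new Bin 2
  Item 0.64 -> Bin 1 (now 0.95)
  Item 0.54 -> new Bin 3
  Item 0.53 -> new Bin 4
  Item 0.19 -> Bin 2 (now 0.96)
  Item 0.57 -> new Bin 5
  Item 0.33 -> Bin 3 (now 0.87)
  Item 0.19 -> Bin 4 (now 0.72)
  Item 0.32 -> Bin 5 (now 0.89)
Total bins used = 5

5


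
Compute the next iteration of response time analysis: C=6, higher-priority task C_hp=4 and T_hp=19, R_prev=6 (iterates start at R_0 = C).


R_next = C + ceil(R_prev / T_hp) * C_hp
ceil(6 / 19) = ceil(0.3158) = 1
Interference = 1 * 4 = 4
R_next = 6 + 4 = 10

10


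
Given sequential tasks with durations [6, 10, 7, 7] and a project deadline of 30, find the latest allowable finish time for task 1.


LF(activity 1) = deadline - sum of successor durations
Successors: activities 2 through 4 with durations [10, 7, 7]
Sum of successor durations = 24
LF = 30 - 24 = 6

6


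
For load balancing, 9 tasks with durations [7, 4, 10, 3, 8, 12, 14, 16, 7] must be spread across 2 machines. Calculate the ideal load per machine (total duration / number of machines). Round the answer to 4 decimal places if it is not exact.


Total processing time = 7 + 4 + 10 + 3 + 8 + 12 + 14 + 16 + 7 = 81
Number of machines = 2
Ideal balanced load = 81 / 2 = 40.5

40.5


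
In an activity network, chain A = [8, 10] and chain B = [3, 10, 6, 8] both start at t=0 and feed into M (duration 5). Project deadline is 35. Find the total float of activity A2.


Forward pass: ES(A2) = sum of predecessors on chain A = 8
EF = ES + duration = 8 + 10 = 18
Backward pass: LF(M) = deadline = 35; LS(M) = 35 - 5 = 30
LF(A2) = LS(M) - sum(successors on chain A) = 30 - 0 = 30
LS = LF - duration = 30 - 10 = 20
Total float = LS - ES = 20 - 8 = 12

12


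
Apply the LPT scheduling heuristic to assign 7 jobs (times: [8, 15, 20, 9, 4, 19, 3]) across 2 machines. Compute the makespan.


Sort jobs in decreasing order (LPT): [20, 19, 15, 9, 8, 4, 3]
Assign each job to the least loaded machine:
  Machine 1: jobs [20, 9, 8, 3], load = 40
  Machine 2: jobs [19, 15, 4], load = 38
Makespan = max load = 40

40


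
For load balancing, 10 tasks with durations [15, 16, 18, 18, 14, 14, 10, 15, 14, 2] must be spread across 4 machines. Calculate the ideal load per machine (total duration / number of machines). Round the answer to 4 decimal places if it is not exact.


Total processing time = 15 + 16 + 18 + 18 + 14 + 14 + 10 + 15 + 14 + 2 = 136
Number of machines = 4
Ideal balanced load = 136 / 4 = 34.0

34.0
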